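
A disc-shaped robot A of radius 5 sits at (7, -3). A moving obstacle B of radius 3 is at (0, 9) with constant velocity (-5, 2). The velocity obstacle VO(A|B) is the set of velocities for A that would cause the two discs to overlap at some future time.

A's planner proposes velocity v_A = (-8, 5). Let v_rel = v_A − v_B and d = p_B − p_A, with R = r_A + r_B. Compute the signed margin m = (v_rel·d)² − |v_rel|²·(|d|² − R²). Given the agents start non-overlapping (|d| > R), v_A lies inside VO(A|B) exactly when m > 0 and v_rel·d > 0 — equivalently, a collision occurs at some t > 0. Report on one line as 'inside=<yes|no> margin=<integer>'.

d = (-7, 12),  |d|² = 193;  R = 5+3 = 8,  c = 193−8² = 129
v_rel = (-3, 3),  |v_rel|² = 18;  v_rel·d = (-3)·(-7) + (3)·(12) = 57
18·t² − 114·t + 129 = 0  ⇒  m = 57² − 18·129 = 927
m = 927 > 0,  v_rel·d = 57 > 0  ⇒  inside

inside=yes margin=927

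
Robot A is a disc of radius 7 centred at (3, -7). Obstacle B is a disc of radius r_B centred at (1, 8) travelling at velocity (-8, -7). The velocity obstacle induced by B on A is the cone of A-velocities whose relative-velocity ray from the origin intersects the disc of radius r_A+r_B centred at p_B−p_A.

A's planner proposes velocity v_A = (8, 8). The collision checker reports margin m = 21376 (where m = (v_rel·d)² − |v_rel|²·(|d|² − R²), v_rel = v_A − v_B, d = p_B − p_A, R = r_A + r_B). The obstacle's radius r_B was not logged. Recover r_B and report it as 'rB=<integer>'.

m = 21376
d = (-2, 15);  v_rel = (16, 15),  |v_rel|² = 481
v_rel×d = (16)·(15) − (15)·(-2) = 270
since m = R²·481 − 270²:  R² = (72900 + 21376) / 481 = 196
R = √196 = 14  ⇒  r_B = 14 − 7 = 7

rB=7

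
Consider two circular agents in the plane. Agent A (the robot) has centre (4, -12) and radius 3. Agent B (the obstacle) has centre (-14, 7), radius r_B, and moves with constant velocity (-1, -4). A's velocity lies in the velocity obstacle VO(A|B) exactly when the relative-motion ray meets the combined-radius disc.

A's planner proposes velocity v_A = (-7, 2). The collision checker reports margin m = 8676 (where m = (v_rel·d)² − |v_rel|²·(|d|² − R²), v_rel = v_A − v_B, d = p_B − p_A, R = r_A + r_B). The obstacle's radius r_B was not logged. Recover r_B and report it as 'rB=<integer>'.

m = 8676
d = (-18, 19);  v_rel = (-6, 6),  |v_rel|² = 72
v_rel×d = (-6)·(19) − (6)·(-18) = -6
since m = R²·72 − (-6)²:  R² = (36 + 8676) / 72 = 121
R = √121 = 11  ⇒  r_B = 11 − 3 = 8

rB=8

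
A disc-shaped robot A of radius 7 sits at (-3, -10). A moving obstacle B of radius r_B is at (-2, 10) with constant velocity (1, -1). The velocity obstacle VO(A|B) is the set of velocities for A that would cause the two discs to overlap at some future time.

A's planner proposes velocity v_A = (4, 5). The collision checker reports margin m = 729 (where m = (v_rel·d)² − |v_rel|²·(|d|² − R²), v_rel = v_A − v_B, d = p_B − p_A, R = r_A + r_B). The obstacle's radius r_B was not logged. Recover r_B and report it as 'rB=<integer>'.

m = 729
d = (1, 20);  v_rel = (3, 6),  |v_rel|² = 45
v_rel×d = (3)·(20) − (6)·(1) = 54
since m = R²·45 − 54²:  R² = (2916 + 729) / 45 = 81
R = √81 = 9  ⇒  r_B = 9 − 7 = 2

rB=2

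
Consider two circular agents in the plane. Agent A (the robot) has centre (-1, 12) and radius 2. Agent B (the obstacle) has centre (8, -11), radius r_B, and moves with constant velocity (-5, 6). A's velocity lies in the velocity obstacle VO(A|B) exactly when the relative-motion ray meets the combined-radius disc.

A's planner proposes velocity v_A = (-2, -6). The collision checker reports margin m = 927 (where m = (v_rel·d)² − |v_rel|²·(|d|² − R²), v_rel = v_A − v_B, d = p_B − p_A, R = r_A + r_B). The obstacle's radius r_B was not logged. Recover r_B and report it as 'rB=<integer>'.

m = 927
d = (9, -23);  v_rel = (3, -12),  |v_rel|² = 153
v_rel×d = (3)·(-23) − (-12)·(9) = 39
since m = R²·153 − 39²:  R² = (1521 + 927) / 153 = 16
R = √16 = 4  ⇒  r_B = 4 − 2 = 2

rB=2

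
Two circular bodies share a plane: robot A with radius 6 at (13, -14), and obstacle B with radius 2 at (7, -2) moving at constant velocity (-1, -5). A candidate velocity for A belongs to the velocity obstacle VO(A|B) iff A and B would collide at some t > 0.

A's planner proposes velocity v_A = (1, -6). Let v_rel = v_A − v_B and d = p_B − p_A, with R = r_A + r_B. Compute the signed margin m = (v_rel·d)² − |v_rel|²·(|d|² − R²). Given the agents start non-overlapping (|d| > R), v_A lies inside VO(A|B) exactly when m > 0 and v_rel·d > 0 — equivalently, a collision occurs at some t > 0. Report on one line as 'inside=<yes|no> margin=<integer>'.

d = (-6, 12),  |d|² = 180;  R = 6+2 = 8,  c = 180−8² = 116
v_rel = (2, -1),  |v_rel|² = 5;  v_rel·d = (2)·(-6) + (-1)·(12) = -24
5·t² + 48·t + 116 = 0  ⇒  m = (-24)² − 5·116 = -4
m = -4 < 0,  v_rel·d = -24 < 0  ⇒  outside

inside=no margin=-4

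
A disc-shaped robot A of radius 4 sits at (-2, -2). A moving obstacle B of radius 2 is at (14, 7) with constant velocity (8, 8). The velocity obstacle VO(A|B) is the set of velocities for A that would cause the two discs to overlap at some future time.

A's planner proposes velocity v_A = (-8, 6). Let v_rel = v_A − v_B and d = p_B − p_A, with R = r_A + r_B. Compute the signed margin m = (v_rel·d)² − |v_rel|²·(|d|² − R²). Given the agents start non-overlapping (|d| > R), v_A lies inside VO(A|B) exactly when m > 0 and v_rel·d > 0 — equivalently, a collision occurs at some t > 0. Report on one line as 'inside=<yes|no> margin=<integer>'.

d = (16, 9),  |d|² = 337;  R = 4+2 = 6,  c = 337−6² = 301
v_rel = (-16, -2),  |v_rel|² = 260;  v_rel·d = (-16)·(16) + (-2)·(9) = -274
260·t² + 548·t + 301 = 0  ⇒  m = (-274)² − 260·301 = -3184
m = -3184 < 0,  v_rel·d = -274 < 0  ⇒  outside

inside=no margin=-3184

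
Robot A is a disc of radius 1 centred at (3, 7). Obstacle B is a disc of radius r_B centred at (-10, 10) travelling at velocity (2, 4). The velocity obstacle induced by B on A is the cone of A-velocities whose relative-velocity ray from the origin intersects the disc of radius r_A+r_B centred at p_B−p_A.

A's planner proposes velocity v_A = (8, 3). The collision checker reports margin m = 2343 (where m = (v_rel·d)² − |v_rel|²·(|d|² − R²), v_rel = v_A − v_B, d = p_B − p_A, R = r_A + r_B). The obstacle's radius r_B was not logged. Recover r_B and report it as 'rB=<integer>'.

m = 2343
d = (-13, 3);  v_rel = (6, -1),  |v_rel|² = 37
v_rel×d = (6)·(3) − (-1)·(-13) = 5
since m = R²·37 − 5²:  R² = (25 + 2343) / 37 = 64
R = √64 = 8  ⇒  r_B = 8 − 1 = 7

rB=7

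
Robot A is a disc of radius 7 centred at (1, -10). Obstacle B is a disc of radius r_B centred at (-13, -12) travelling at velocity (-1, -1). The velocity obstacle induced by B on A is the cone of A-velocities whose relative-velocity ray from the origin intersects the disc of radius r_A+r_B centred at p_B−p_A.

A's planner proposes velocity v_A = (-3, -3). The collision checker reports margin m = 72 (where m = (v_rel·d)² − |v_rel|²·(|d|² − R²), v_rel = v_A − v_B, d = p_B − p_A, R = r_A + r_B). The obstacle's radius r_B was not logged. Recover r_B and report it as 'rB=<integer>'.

m = 72
d = (-14, -2);  v_rel = (-2, -2),  |v_rel|² = 8
v_rel×d = (-2)·(-2) − (-2)·(-14) = -24
since m = R²·8 − (-24)²:  R² = (576 + 72) / 8 = 81
R = √81 = 9  ⇒  r_B = 9 − 7 = 2

rB=2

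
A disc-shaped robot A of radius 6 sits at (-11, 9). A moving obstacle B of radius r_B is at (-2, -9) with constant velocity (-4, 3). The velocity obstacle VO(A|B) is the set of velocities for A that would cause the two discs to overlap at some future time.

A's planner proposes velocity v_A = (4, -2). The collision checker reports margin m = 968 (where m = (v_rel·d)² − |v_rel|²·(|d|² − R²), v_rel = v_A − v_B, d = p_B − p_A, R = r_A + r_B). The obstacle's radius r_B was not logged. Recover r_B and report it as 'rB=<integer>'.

m = 968
d = (9, -18);  v_rel = (8, -5),  |v_rel|² = 89
v_rel×d = (8)·(-18) − (-5)·(9) = -99
since m = R²·89 − (-99)²:  R² = (9801 + 968) / 89 = 121
R = √121 = 11  ⇒  r_B = 11 − 6 = 5

rB=5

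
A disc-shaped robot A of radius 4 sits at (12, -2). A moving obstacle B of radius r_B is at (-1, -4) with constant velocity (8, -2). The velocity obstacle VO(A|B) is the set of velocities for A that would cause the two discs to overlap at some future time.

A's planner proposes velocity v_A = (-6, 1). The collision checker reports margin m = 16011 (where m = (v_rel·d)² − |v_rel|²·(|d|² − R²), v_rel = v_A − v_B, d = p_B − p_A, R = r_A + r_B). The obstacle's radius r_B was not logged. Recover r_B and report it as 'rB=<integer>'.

m = 16011
d = (-13, -2);  v_rel = (-14, 3),  |v_rel|² = 205
v_rel×d = (-14)·(-2) − (3)·(-13) = 67
since m = R²·205 − 67²:  R² = (4489 + 16011) / 205 = 100
R = √100 = 10  ⇒  r_B = 10 − 4 = 6

rB=6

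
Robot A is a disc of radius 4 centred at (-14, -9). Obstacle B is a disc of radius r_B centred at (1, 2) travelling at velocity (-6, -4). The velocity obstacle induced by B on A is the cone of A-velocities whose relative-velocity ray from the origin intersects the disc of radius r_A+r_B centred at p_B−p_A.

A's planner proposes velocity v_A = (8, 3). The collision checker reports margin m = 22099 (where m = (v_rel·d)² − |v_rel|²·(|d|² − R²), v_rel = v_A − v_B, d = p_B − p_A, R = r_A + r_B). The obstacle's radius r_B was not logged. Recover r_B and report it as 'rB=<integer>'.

m = 22099
d = (15, 11);  v_rel = (14, 7),  |v_rel|² = 245
v_rel×d = (14)·(11) − (7)·(15) = 49
since m = R²·245 − 49²:  R² = (2401 + 22099) / 245 = 100
R = √100 = 10  ⇒  r_B = 10 − 4 = 6

rB=6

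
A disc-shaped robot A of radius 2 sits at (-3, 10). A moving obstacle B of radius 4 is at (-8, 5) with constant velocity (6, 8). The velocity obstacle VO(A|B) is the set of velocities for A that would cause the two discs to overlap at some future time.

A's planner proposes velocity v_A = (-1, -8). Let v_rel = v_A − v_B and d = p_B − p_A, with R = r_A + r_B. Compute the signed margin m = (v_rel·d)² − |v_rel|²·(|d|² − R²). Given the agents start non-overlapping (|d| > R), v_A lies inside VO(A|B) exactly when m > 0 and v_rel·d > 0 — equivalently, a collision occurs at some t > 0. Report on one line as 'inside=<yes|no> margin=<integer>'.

d = (-5, -5),  |d|² = 50;  R = 2+4 = 6,  c = 50−6² = 14
v_rel = (-7, -16),  |v_rel|² = 305;  v_rel·d = (-7)·(-5) + (-16)·(-5) = 115
305·t² − 230·t + 14 = 0  ⇒  m = 115² − 305·14 = 8955
m = 8955 > 0,  v_rel·d = 115 > 0  ⇒  inside

inside=yes margin=8955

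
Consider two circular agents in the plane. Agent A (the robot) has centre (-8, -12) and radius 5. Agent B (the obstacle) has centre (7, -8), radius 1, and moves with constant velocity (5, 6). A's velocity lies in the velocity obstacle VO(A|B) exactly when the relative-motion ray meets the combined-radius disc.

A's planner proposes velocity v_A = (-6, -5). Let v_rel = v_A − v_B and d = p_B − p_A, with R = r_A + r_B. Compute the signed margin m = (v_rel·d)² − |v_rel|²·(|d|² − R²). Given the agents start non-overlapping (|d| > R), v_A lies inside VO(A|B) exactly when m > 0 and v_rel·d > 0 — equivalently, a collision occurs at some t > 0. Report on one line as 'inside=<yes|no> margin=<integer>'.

d = (15, 4),  |d|² = 241;  R = 5+1 = 6,  c = 241−6² = 205
v_rel = (-11, -11),  |v_rel|² = 242;  v_rel·d = (-11)·(15) + (-11)·(4) = -209
242·t² + 418·t + 205 = 0  ⇒  m = (-209)² − 242·205 = -5929
m = -5929 < 0,  v_rel·d = -209 < 0  ⇒  outside

inside=no margin=-5929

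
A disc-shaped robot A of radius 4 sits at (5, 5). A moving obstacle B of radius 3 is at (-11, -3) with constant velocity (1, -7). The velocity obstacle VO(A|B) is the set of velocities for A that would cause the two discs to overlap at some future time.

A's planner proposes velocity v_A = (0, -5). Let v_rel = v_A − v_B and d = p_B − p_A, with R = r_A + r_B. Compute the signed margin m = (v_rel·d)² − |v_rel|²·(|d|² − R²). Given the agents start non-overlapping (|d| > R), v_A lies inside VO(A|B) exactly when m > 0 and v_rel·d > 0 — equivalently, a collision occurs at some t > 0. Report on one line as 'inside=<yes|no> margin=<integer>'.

d = (-16, -8),  |d|² = 320;  R = 4+3 = 7,  c = 320−7² = 271
v_rel = (-1, 2),  |v_rel|² = 5;  v_rel·d = (-1)·(-16) + (2)·(-8) = 0
5·t² − 0·t + 271 = 0  ⇒  m = 0² − 5·271 = -1355
m = -1355 < 0,  v_rel·d = 0 = 0  ⇒  outside

inside=no margin=-1355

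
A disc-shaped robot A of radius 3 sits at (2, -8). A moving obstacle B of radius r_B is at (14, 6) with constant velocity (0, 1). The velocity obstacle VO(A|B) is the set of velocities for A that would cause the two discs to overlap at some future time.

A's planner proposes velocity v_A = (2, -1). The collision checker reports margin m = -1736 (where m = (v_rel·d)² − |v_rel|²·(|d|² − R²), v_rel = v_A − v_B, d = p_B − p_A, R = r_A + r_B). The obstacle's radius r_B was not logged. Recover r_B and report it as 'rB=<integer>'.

m = -1736
d = (12, 14);  v_rel = (2, -2),  |v_rel|² = 8
v_rel×d = (2)·(14) − (-2)·(12) = 52
since m = R²·8 − 52²:  R² = (2704 + -1736) / 8 = 121
R = √121 = 11  ⇒  r_B = 11 − 3 = 8

rB=8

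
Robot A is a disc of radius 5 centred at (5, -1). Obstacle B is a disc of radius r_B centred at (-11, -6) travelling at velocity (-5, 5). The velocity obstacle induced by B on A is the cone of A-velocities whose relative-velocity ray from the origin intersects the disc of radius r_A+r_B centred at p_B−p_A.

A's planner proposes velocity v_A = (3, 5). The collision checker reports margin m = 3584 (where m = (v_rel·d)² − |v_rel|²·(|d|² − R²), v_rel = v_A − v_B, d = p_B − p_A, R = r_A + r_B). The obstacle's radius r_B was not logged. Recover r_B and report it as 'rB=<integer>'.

m = 3584
d = (-16, -5);  v_rel = (8, 0),  |v_rel|² = 64
v_rel×d = (8)·(-5) − (0)·(-16) = -40
since m = R²·64 − (-40)²:  R² = (1600 + 3584) / 64 = 81
R = √81 = 9  ⇒  r_B = 9 − 5 = 4

rB=4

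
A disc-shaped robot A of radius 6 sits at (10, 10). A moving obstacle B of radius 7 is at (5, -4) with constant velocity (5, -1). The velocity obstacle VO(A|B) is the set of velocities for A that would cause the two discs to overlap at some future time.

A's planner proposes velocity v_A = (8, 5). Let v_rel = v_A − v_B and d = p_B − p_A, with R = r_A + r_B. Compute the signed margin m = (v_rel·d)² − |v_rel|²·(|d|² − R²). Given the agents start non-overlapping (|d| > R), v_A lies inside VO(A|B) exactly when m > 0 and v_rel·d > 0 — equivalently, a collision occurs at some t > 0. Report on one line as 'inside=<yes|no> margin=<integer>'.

d = (-5, -14),  |d|² = 221;  R = 6+7 = 13,  c = 221−13² = 52
v_rel = (3, 6),  |v_rel|² = 45;  v_rel·d = (3)·(-5) + (6)·(-14) = -99
45·t² + 198·t + 52 = 0  ⇒  m = (-99)² − 45·52 = 7461
m = 7461 > 0,  v_rel·d = -99 < 0  ⇒  outside

inside=no margin=7461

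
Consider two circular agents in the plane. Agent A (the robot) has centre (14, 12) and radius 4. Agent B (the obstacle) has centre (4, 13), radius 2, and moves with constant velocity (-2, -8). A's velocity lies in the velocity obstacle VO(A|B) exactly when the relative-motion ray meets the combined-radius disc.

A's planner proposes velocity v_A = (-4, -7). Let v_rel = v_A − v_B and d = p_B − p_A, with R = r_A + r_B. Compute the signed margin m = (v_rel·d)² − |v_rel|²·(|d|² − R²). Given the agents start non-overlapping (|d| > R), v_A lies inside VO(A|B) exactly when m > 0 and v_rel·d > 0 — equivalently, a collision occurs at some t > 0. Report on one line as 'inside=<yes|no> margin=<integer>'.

d = (-10, 1),  |d|² = 101;  R = 4+2 = 6,  c = 101−6² = 65
v_rel = (-2, 1),  |v_rel|² = 5;  v_rel·d = (-2)·(-10) + (1)·(1) = 21
5·t² − 42·t + 65 = 0  ⇒  m = 21² − 5·65 = 116
m = 116 > 0,  v_rel·d = 21 > 0  ⇒  inside

inside=yes margin=116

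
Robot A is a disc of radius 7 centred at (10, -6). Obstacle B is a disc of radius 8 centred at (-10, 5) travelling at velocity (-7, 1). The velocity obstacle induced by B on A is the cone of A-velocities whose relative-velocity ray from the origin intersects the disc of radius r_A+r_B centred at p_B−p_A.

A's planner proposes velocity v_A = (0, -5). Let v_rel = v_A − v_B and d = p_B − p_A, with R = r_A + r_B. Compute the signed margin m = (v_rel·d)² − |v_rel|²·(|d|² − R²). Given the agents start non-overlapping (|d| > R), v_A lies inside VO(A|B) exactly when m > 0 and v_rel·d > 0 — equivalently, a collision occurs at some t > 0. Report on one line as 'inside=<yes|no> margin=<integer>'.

d = (-20, 11),  |d|² = 521;  R = 7+8 = 15,  c = 521−15² = 296
v_rel = (7, -6),  |v_rel|² = 85;  v_rel·d = (7)·(-20) + (-6)·(11) = -206
85·t² + 412·t + 296 = 0  ⇒  m = (-206)² − 85·296 = 17276
m = 17276 > 0,  v_rel·d = -206 < 0  ⇒  outside

inside=no margin=17276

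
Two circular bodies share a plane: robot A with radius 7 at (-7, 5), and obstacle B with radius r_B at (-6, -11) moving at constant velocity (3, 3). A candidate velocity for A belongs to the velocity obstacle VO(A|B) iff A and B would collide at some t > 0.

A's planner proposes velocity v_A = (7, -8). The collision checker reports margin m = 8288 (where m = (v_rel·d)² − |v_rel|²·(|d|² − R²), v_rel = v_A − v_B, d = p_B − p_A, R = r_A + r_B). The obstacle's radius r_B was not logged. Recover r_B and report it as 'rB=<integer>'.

m = 8288
d = (1, -16);  v_rel = (4, -11),  |v_rel|² = 137
v_rel×d = (4)·(-16) − (-11)·(1) = -53
since m = R²·137 − (-53)²:  R² = (2809 + 8288) / 137 = 81
R = √81 = 9  ⇒  r_B = 9 − 7 = 2

rB=2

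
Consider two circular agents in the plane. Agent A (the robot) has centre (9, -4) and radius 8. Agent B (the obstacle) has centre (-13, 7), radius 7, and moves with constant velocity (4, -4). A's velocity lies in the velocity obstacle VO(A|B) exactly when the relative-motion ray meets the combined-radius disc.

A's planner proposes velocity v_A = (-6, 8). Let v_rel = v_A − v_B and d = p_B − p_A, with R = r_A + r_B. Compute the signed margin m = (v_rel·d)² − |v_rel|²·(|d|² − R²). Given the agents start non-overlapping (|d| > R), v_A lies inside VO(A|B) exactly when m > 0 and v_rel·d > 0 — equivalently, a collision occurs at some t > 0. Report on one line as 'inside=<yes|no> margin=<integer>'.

d = (-22, 11),  |d|² = 605;  R = 8+7 = 15,  c = 605−15² = 380
v_rel = (-10, 12),  |v_rel|² = 244;  v_rel·d = (-10)·(-22) + (12)·(11) = 352
244·t² − 704·t + 380 = 0  ⇒  m = 352² − 244·380 = 31184
m = 31184 > 0,  v_rel·d = 352 > 0  ⇒  inside

inside=yes margin=31184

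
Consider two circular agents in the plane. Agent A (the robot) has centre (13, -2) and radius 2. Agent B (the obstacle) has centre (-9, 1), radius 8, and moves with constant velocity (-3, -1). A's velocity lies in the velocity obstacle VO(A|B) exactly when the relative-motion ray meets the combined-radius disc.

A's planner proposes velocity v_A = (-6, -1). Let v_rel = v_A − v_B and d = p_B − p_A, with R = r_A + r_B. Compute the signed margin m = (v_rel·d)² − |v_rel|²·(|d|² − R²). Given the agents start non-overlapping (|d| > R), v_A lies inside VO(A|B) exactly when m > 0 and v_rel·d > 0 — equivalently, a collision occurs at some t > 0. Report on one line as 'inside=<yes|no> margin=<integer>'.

d = (-22, 3),  |d|² = 493;  R = 2+8 = 10,  c = 493−10² = 393
v_rel = (-3, 0),  |v_rel|² = 9;  v_rel·d = (-3)·(-22) + (0)·(3) = 66
9·t² − 132·t + 393 = 0  ⇒  m = 66² − 9·393 = 819
m = 819 > 0,  v_rel·d = 66 > 0  ⇒  inside

inside=yes margin=819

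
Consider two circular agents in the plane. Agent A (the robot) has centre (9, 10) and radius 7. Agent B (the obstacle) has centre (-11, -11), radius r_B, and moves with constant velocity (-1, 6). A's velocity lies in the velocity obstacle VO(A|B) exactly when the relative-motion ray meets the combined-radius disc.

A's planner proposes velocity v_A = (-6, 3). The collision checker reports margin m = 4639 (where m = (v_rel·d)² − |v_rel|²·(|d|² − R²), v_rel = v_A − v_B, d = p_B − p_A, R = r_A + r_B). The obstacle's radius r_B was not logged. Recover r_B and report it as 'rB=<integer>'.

m = 4639
d = (-20, -21);  v_rel = (-5, -3),  |v_rel|² = 34
v_rel×d = (-5)·(-21) − (-3)·(-20) = 45
since m = R²·34 − 45²:  R² = (2025 + 4639) / 34 = 196
R = √196 = 14  ⇒  r_B = 14 − 7 = 7

rB=7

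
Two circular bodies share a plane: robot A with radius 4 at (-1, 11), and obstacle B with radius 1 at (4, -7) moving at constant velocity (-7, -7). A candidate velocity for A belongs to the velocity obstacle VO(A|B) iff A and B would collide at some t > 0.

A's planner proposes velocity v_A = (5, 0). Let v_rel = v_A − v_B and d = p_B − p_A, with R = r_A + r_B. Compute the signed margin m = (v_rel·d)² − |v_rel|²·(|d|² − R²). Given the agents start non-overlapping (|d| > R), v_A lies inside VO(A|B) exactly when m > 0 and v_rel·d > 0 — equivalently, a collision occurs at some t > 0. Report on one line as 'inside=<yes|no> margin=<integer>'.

d = (5, -18),  |d|² = 349;  R = 4+1 = 5,  c = 349−5² = 324
v_rel = (12, 7),  |v_rel|² = 193;  v_rel·d = (12)·(5) + (7)·(-18) = -66
193·t² + 132·t + 324 = 0  ⇒  m = (-66)² − 193·324 = -58176
m = -58176 < 0,  v_rel·d = -66 < 0  ⇒  outside

inside=no margin=-58176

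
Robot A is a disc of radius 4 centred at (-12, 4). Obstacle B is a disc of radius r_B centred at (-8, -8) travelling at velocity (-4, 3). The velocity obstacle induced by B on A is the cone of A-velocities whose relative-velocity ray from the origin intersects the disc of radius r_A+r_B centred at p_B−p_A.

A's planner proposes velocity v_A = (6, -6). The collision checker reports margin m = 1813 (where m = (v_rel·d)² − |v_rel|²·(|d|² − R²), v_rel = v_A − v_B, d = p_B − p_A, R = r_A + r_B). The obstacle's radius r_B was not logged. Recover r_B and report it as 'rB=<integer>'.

m = 1813
d = (4, -12);  v_rel = (10, -9),  |v_rel|² = 181
v_rel×d = (10)·(-12) − (-9)·(4) = -84
since m = R²·181 − (-84)²:  R² = (7056 + 1813) / 181 = 49
R = √49 = 7  ⇒  r_B = 7 − 4 = 3

rB=3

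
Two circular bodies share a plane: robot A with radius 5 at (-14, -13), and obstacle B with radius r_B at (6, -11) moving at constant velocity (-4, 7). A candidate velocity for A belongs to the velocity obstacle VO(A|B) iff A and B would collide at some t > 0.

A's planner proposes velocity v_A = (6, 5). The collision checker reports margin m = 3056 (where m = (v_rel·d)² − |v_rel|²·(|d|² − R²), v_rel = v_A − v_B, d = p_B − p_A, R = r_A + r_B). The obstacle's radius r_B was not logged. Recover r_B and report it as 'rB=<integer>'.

m = 3056
d = (20, 2);  v_rel = (10, -2),  |v_rel|² = 104
v_rel×d = (10)·(2) − (-2)·(20) = 60
since m = R²·104 − 60²:  R² = (3600 + 3056) / 104 = 64
R = √64 = 8  ⇒  r_B = 8 − 5 = 3

rB=3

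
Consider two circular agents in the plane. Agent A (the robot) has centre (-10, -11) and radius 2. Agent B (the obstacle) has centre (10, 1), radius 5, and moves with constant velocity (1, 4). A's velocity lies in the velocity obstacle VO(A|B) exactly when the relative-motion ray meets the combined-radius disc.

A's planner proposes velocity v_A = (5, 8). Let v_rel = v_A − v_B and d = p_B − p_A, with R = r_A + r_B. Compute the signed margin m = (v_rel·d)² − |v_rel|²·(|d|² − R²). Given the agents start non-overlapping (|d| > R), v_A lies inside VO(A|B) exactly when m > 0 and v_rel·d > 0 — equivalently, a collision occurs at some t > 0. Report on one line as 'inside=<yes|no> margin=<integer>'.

d = (20, 12),  |d|² = 544;  R = 2+5 = 7,  c = 544−7² = 495
v_rel = (4, 4),  |v_rel|² = 32;  v_rel·d = (4)·(20) + (4)·(12) = 128
32·t² − 256·t + 495 = 0  ⇒  m = 128² − 32·495 = 544
m = 544 > 0,  v_rel·d = 128 > 0  ⇒  inside

inside=yes margin=544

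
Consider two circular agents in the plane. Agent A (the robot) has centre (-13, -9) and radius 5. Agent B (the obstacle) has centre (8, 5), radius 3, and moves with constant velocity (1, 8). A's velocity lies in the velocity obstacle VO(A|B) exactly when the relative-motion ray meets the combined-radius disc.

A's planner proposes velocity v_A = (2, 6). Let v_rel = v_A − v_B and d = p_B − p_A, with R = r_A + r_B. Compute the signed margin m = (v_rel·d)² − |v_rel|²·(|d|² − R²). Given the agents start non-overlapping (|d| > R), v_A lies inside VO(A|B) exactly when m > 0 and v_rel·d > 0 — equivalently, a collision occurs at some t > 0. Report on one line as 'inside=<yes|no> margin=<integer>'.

d = (21, 14),  |d|² = 637;  R = 5+3 = 8,  c = 637−8² = 573
v_rel = (1, -2),  |v_rel|² = 5;  v_rel·d = (1)·(21) + (-2)·(14) = -7
5·t² + 14·t + 573 = 0  ⇒  m = (-7)² − 5·573 = -2816
m = -2816 < 0,  v_rel·d = -7 < 0  ⇒  outside

inside=no margin=-2816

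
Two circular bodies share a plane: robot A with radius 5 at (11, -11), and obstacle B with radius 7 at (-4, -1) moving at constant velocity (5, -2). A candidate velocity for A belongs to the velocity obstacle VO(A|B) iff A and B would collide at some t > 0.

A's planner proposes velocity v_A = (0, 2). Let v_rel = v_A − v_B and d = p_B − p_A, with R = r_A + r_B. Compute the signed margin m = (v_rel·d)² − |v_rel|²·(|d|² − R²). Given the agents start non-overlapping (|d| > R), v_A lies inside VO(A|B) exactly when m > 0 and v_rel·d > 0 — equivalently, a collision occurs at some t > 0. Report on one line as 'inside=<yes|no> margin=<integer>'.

d = (-15, 10),  |d|² = 325;  R = 5+7 = 12,  c = 325−12² = 181
v_rel = (-5, 4),  |v_rel|² = 41;  v_rel·d = (-5)·(-15) + (4)·(10) = 115
41·t² − 230·t + 181 = 0  ⇒  m = 115² − 41·181 = 5804
m = 5804 > 0,  v_rel·d = 115 > 0  ⇒  inside

inside=yes margin=5804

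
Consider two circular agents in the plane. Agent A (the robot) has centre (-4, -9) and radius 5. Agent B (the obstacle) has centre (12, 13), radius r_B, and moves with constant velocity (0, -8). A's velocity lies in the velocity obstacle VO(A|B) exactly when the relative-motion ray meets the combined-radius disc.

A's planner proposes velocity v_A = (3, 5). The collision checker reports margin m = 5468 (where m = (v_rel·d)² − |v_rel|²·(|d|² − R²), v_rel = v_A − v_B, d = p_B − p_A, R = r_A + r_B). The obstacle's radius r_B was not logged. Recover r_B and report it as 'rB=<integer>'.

m = 5468
d = (16, 22);  v_rel = (3, 13),  |v_rel|² = 178
v_rel×d = (3)·(22) − (13)·(16) = -142
since m = R²·178 − (-142)²:  R² = (20164 + 5468) / 178 = 144
R = √144 = 12  ⇒  r_B = 12 − 5 = 7

rB=7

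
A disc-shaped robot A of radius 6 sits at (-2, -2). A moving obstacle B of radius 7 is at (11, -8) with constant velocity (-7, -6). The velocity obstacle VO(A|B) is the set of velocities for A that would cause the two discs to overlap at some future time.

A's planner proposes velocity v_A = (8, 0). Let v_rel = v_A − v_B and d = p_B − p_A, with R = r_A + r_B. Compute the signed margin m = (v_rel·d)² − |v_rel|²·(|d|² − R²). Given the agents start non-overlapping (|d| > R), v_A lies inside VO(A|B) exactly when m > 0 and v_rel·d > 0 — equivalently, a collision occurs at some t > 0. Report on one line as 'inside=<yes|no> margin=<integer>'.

d = (13, -6),  |d|² = 205;  R = 6+7 = 13,  c = 205−13² = 36
v_rel = (15, 6),  |v_rel|² = 261;  v_rel·d = (15)·(13) + (6)·(-6) = 159
261·t² − 318·t + 36 = 0  ⇒  m = 159² − 261·36 = 15885
m = 15885 > 0,  v_rel·d = 159 > 0  ⇒  inside

inside=yes margin=15885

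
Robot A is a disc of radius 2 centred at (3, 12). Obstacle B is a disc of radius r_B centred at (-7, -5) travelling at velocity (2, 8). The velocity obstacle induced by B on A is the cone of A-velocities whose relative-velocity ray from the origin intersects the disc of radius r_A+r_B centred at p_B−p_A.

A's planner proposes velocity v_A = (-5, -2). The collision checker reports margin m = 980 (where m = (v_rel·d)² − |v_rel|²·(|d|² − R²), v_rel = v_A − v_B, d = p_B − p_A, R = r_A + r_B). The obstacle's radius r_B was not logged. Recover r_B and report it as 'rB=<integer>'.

m = 980
d = (-10, -17);  v_rel = (-7, -10),  |v_rel|² = 149
v_rel×d = (-7)·(-17) − (-10)·(-10) = 19
since m = R²·149 − 19²:  R² = (361 + 980) / 149 = 9
R = √9 = 3  ⇒  r_B = 3 − 2 = 1

rB=1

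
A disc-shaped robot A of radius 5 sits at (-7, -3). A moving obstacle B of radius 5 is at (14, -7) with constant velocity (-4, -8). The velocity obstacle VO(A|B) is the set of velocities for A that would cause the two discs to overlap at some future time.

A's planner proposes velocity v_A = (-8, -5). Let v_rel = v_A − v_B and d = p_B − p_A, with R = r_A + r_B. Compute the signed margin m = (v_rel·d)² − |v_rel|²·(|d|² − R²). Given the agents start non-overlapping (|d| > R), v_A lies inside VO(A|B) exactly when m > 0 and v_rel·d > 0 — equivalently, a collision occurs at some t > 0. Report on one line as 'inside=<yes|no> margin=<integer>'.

d = (21, -4),  |d|² = 457;  R = 5+5 = 10,  c = 457−10² = 357
v_rel = (-4, 3),  |v_rel|² = 25;  v_rel·d = (-4)·(21) + (3)·(-4) = -96
25·t² + 192·t + 357 = 0  ⇒  m = (-96)² − 25·357 = 291
m = 291 > 0,  v_rel·d = -96 < 0  ⇒  outside

inside=no margin=291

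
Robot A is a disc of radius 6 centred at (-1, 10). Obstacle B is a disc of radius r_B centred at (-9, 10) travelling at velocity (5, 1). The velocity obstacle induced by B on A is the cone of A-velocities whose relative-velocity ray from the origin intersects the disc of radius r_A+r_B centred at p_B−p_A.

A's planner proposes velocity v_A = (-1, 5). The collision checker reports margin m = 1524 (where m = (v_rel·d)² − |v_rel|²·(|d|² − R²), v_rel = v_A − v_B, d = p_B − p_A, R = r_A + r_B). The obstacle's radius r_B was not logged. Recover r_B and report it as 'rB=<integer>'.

m = 1524
d = (-8, 0);  v_rel = (-6, 4),  |v_rel|² = 52
v_rel×d = (-6)·(0) − (4)·(-8) = 32
since m = R²·52 − 32²:  R² = (1024 + 1524) / 52 = 49
R = √49 = 7  ⇒  r_B = 7 − 6 = 1

rB=1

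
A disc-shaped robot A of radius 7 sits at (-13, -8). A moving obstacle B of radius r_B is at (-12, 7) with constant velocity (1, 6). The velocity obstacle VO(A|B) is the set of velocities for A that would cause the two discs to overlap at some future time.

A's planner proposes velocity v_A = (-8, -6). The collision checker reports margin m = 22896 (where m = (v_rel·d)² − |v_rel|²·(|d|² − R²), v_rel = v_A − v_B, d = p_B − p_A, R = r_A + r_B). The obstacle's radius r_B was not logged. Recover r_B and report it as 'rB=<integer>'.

m = 22896
d = (1, 15);  v_rel = (-9, -12),  |v_rel|² = 225
v_rel×d = (-9)·(15) − (-12)·(1) = -123
since m = R²·225 − (-123)²:  R² = (15129 + 22896) / 225 = 169
R = √169 = 13  ⇒  r_B = 13 − 7 = 6

rB=6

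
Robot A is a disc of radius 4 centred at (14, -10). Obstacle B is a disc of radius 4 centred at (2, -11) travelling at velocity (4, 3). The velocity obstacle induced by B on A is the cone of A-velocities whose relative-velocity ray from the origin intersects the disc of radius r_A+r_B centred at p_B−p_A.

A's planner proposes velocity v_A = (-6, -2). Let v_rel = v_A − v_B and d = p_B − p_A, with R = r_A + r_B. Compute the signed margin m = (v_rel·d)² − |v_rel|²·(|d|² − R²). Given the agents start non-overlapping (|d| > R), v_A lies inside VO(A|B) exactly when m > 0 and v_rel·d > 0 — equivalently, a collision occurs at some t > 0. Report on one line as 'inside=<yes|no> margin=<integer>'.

d = (-12, -1),  |d|² = 145;  R = 4+4 = 8,  c = 145−8² = 81
v_rel = (-10, -5),  |v_rel|² = 125;  v_rel·d = (-10)·(-12) + (-5)·(-1) = 125
125·t² − 250·t + 81 = 0  ⇒  m = 125² − 125·81 = 5500
m = 5500 > 0,  v_rel·d = 125 > 0  ⇒  inside

inside=yes margin=5500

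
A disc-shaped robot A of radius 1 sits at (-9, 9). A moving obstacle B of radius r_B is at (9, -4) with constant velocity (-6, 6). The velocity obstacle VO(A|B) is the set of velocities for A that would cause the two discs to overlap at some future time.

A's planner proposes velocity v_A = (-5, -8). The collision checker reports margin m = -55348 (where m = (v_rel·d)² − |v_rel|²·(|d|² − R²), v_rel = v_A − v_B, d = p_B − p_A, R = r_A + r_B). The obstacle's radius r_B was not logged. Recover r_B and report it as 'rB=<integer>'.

m = -55348
d = (18, -13);  v_rel = (1, -14),  |v_rel|² = 197
v_rel×d = (1)·(-13) − (-14)·(18) = 239
since m = R²·197 − 239²:  R² = (57121 + -55348) / 197 = 9
R = √9 = 3  ⇒  r_B = 3 − 1 = 2

rB=2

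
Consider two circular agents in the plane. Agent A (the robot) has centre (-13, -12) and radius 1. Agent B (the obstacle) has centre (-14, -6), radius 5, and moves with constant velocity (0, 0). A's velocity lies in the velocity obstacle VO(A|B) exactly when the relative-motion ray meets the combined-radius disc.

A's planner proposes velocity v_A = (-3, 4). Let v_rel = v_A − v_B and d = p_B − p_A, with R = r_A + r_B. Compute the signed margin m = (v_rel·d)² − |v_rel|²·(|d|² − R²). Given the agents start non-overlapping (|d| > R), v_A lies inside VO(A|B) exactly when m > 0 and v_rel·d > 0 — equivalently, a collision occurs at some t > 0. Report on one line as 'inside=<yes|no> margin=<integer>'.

d = (-1, 6),  |d|² = 37;  R = 1+5 = 6,  c = 37−6² = 1
v_rel = (-3, 4),  |v_rel|² = 25;  v_rel·d = (-3)·(-1) + (4)·(6) = 27
25·t² − 54·t + 1 = 0  ⇒  m = 27² − 25·1 = 704
m = 704 > 0,  v_rel·d = 27 > 0  ⇒  inside

inside=yes margin=704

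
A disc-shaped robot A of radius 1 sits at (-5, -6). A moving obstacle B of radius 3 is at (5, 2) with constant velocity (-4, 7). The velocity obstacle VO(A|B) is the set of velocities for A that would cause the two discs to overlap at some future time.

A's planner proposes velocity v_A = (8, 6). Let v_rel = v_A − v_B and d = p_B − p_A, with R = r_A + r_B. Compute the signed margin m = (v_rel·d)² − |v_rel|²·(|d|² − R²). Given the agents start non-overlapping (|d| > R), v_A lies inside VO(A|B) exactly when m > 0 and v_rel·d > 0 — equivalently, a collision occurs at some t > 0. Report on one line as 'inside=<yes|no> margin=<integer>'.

d = (10, 8),  |d|² = 164;  R = 1+3 = 4,  c = 164−4² = 148
v_rel = (12, -1),  |v_rel|² = 145;  v_rel·d = (12)·(10) + (-1)·(8) = 112
145·t² − 224·t + 148 = 0  ⇒  m = 112² − 145·148 = -8916
m = -8916 < 0,  v_rel·d = 112 > 0  ⇒  outside

inside=no margin=-8916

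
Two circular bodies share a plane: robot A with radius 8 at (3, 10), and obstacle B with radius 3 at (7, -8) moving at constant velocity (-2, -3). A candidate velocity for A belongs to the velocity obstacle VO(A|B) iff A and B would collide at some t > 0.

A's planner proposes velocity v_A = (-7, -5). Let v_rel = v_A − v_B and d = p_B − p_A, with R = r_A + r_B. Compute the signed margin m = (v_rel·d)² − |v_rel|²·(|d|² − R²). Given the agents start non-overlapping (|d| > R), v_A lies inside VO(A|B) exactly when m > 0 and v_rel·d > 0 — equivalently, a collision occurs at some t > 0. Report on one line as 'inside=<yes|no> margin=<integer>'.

d = (4, -18),  |d|² = 340;  R = 8+3 = 11,  c = 340−11² = 219
v_rel = (-5, -2),  |v_rel|² = 29;  v_rel·d = (-5)·(4) + (-2)·(-18) = 16
29·t² − 32·t + 219 = 0  ⇒  m = 16² − 29·219 = -6095
m = -6095 < 0,  v_rel·d = 16 > 0  ⇒  outside

inside=no margin=-6095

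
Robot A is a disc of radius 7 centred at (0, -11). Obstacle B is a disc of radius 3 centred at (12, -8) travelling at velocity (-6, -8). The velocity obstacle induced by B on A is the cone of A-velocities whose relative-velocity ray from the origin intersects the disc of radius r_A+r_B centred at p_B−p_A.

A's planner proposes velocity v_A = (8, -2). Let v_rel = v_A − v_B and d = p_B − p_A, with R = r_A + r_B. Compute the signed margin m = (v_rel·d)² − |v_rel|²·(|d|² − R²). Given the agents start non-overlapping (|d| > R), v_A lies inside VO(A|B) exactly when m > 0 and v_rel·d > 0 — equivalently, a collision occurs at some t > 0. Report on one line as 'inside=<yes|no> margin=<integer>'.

d = (12, 3),  |d|² = 153;  R = 7+3 = 10,  c = 153−10² = 53
v_rel = (14, 6),  |v_rel|² = 232;  v_rel·d = (14)·(12) + (6)·(3) = 186
232·t² − 372·t + 53 = 0  ⇒  m = 186² − 232·53 = 22300
m = 22300 > 0,  v_rel·d = 186 > 0  ⇒  inside

inside=yes margin=22300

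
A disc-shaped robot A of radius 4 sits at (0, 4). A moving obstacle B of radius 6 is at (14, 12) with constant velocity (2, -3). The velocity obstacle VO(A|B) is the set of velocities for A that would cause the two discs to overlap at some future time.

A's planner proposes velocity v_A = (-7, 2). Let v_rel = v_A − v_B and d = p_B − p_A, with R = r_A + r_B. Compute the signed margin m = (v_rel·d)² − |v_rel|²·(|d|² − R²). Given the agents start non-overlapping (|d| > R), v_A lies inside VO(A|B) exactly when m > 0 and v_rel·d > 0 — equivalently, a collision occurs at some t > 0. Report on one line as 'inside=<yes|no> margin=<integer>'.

d = (14, 8),  |d|² = 260;  R = 4+6 = 10,  c = 260−10² = 160
v_rel = (-9, 5),  |v_rel|² = 106;  v_rel·d = (-9)·(14) + (5)·(8) = -86
106·t² + 172·t + 160 = 0  ⇒  m = (-86)² − 106·160 = -9564
m = -9564 < 0,  v_rel·d = -86 < 0  ⇒  outside

inside=no margin=-9564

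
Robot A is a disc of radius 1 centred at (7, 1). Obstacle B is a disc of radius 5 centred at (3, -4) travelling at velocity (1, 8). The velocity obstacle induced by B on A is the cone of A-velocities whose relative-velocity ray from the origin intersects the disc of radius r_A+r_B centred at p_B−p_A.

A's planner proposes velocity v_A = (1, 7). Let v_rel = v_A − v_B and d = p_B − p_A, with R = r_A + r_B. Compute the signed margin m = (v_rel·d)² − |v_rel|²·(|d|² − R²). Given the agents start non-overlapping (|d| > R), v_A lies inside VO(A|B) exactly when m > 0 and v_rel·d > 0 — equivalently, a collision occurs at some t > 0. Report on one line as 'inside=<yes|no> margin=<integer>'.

d = (-4, -5),  |d|² = 41;  R = 1+5 = 6,  c = 41−6² = 5
v_rel = (0, -1),  |v_rel|² = 1;  v_rel·d = (0)·(-4) + (-1)·(-5) = 5
1·t² − 10·t + 5 = 0  ⇒  m = 5² − 1·5 = 20
m = 20 > 0,  v_rel·d = 5 > 0  ⇒  inside

inside=yes margin=20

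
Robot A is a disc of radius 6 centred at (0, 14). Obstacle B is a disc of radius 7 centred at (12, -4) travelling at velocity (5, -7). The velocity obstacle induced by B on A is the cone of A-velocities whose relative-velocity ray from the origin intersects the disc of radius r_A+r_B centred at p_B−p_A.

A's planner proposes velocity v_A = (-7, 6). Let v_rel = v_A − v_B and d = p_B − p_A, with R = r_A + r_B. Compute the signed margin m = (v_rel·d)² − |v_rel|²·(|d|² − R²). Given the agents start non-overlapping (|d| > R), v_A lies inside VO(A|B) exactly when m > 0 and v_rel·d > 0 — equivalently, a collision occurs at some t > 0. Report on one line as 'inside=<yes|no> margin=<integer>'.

d = (12, -18),  |d|² = 468;  R = 6+7 = 13,  c = 468−13² = 299
v_rel = (-12, 13),  |v_rel|² = 313;  v_rel·d = (-12)·(12) + (13)·(-18) = -378
313·t² + 756·t + 299 = 0  ⇒  m = (-378)² − 313·299 = 49297
m = 49297 > 0,  v_rel·d = -378 < 0  ⇒  outside

inside=no margin=49297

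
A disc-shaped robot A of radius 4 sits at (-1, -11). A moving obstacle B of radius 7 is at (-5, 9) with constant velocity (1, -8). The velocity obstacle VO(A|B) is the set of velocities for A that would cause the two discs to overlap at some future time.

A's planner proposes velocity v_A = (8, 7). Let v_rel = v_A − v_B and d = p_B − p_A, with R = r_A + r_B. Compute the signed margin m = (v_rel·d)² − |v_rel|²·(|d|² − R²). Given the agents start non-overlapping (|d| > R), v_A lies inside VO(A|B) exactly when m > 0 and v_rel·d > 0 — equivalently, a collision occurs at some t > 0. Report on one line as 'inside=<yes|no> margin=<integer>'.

d = (-4, 20),  |d|² = 416;  R = 4+7 = 11,  c = 416−11² = 295
v_rel = (7, 15),  |v_rel|² = 274;  v_rel·d = (7)·(-4) + (15)·(20) = 272
274·t² − 544·t + 295 = 0  ⇒  m = 272² − 274·295 = -6846
m = -6846 < 0,  v_rel·d = 272 > 0  ⇒  outside

inside=no margin=-6846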